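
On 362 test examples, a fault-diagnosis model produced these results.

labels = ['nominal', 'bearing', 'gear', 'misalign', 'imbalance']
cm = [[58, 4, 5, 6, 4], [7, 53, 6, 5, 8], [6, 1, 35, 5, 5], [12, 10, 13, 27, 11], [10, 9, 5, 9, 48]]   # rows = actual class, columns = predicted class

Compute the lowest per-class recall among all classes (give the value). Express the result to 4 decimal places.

Per-class recall (TP/(TP+FN)):
  nominal: TP=58, FN=4+5+6+4=19 → 58/77 = 0.75325
  bearing: TP=53, FN=7+6+5+8=26 → 53/79 = 0.67089
  gear: TP=35, FN=6+1+5+5=17 → 35/52 = 0.67308
  misalign: TP=27, FN=12+10+13+11=46 → 27/73 = 0.36986
  imbalance: TP=48, FN=10+9+5+9=33 → 48/81 = 0.59259
Lowest is class 'misalign' with recall = 0.3699.

0.3699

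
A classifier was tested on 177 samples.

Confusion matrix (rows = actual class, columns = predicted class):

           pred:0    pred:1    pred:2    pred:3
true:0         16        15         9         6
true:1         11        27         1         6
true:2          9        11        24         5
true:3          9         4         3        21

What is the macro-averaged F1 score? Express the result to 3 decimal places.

Per-class F1 score (2·TP/(2·TP+FP+FN)):
  0: TP=16, FP=11+9+9=29, FN=15+9+6=30 → 32/91 = 0.3516
  1: TP=27, FP=15+11+4=30, FN=11+1+6=18 → 54/102 = 0.5294
  2: TP=24, FP=9+1+3=13, FN=9+11+5=25 → 48/86 = 0.5581
  3: TP=21, FP=6+6+5=17, FN=9+4+3=16 → 42/75 = 0.5600
Macro-F1 score = mean = (0.3516 + 0.5294 + 0.5581 + 0.5600) / 4 = 0.500

0.500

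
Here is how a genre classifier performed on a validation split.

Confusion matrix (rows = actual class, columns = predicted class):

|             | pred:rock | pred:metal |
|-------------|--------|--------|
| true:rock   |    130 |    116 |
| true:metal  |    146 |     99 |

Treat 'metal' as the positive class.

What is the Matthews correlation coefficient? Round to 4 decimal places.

MCC = (TP·TN − FP·FN) / √((TP+FP)(TP+FN)(TN+FP)(TN+FN))
Numerator = 99·130 − 116·146 = -4066
Denominator = √(215·245·246·276) = √3576421800 = 59803.1922
MCC = -4066 / 59803.1922 = -0.0680

-0.0680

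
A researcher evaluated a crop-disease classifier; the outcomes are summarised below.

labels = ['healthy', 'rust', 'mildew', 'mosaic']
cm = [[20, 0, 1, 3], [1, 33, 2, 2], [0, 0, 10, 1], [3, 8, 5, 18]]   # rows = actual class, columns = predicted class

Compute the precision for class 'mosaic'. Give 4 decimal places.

0.7500

Treat 'mosaic' as positive and all other classes as negative.
precision = TP/(TP+FP).
mosaic: TP=18, FP=3+2+1=6 → 18/24 = 0.75000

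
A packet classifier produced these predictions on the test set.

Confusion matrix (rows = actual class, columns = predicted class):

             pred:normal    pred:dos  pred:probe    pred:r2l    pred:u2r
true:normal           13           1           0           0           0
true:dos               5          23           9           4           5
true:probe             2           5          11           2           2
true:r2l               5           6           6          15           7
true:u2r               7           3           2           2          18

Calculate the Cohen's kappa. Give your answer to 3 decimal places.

0.402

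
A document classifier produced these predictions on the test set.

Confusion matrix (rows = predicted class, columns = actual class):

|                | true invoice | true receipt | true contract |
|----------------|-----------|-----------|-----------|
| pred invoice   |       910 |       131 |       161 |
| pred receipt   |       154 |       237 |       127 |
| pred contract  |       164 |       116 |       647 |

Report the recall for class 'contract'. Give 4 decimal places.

0.6920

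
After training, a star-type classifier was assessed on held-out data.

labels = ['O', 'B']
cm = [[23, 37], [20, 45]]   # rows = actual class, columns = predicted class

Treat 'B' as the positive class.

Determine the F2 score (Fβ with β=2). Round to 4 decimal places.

Fβ = (1+β²)·TP / ((1+β²)·TP + β²·FN + FP), with β²=4
= 5·45 / (5·45 + 4·20 + 37) = 0.6579

0.6579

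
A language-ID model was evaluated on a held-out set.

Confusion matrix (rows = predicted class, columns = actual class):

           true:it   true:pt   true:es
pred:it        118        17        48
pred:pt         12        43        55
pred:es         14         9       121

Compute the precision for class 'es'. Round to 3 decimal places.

0.840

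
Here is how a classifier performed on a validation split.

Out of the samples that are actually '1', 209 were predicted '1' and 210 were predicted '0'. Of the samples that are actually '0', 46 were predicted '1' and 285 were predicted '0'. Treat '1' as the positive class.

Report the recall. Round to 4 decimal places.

0.4988

Recall = TP/(TP+FN) = 209/(209+210) = 209/419 = 0.4988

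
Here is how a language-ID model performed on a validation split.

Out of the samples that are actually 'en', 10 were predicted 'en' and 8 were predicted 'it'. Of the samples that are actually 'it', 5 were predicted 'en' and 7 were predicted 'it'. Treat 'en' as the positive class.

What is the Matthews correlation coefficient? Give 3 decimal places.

0.136

MCC = (TP·TN − FP·FN) / √((TP+FP)(TP+FN)(TN+FP)(TN+FN))
Numerator = 10·7 − 5·8 = 30
Denominator = √(15·18·12·15) = √48600 = 220.4541
MCC = 30 / 220.4541 = 0.136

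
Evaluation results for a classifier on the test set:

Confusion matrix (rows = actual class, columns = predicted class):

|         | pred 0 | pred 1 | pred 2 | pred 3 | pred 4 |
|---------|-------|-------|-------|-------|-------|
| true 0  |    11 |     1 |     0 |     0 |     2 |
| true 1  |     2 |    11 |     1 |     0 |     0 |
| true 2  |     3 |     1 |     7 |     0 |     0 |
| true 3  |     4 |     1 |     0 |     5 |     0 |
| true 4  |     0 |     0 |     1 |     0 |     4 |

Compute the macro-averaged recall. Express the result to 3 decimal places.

0.702

Per-class recall (TP/(TP+FN)):
  0: TP=11, FN=1+0+0+2=3 → 11/14 = 0.7857
  1: TP=11, FN=2+1+0+0=3 → 11/14 = 0.7857
  2: TP=7, FN=3+1+0+0=4 → 7/11 = 0.6364
  3: TP=5, FN=4+1+0+0=5 → 5/10 = 0.5000
  4: TP=4, FN=0+0+1+0=1 → 4/5 = 0.8000
Macro-recall = mean = (0.7857 + 0.7857 + 0.6364 + 0.5000 + 0.8000) / 5 = 0.702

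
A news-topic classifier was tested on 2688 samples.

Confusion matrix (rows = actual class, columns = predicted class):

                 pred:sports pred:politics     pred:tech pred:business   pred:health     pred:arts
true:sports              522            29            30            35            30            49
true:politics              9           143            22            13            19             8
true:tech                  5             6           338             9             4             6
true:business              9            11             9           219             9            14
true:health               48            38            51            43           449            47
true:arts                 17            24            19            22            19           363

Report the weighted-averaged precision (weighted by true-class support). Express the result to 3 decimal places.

Per-class precision (TP/(TP+FP)):
  sports: TP=522, FP=9+5+9+48+17=88 → 522/610 = 0.8557
  politics: TP=143, FP=29+6+11+38+24=108 → 143/251 = 0.5697
  tech: TP=338, FP=30+22+9+51+19=131 → 338/469 = 0.7207
  business: TP=219, FP=35+13+9+43+22=122 → 219/341 = 0.6422
  health: TP=449, FP=30+19+4+9+19=81 → 449/530 = 0.8472
  arts: TP=363, FP=49+8+6+14+47=124 → 363/487 = 0.7454
Weighted-precision = Σ (supportᵢ/N)·precisionᵢ with N=2688: (695/2688)·0.8557 + (214/2688)·0.5697 + (368/2688)·0.7207 + (271/2688)·0.6422 + (676/2688)·0.8472 + (464/2688)·0.7454 = 0.772

0.772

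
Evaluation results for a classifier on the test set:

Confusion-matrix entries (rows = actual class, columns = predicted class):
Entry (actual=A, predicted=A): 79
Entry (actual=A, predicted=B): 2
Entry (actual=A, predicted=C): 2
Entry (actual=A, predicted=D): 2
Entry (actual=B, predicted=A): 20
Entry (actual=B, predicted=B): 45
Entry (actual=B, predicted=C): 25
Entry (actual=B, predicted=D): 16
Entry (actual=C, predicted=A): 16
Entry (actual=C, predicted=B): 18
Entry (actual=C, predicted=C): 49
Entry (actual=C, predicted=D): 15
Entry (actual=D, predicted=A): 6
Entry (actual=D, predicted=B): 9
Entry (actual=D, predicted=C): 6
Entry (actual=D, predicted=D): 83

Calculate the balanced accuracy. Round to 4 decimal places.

0.6630

Balanced accuracy = mean of per-class recall.
  A: recall = 79/85 = 0.92941
  B: recall = 45/106 = 0.42453
  C: recall = 49/98 = 0.50000
  D: recall = 83/104 = 0.79808
Mean = (0.92941 + 0.42453 + 0.50000 + 0.79808) / 4 = 0.6630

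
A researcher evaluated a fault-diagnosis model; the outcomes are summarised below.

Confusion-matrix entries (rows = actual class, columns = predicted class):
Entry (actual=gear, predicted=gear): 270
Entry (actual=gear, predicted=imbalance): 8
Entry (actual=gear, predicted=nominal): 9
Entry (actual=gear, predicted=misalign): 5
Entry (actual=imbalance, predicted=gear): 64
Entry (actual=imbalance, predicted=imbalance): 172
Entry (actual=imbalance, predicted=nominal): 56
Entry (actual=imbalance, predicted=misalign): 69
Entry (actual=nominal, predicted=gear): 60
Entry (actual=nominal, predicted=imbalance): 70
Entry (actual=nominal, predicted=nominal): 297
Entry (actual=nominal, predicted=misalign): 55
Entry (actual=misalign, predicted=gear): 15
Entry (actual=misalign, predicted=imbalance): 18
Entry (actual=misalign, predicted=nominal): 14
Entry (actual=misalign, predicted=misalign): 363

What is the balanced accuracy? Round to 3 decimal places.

Balanced accuracy = mean of per-class recall.
  gear: recall = 270/292 = 0.9247
  imbalance: recall = 172/361 = 0.4765
  nominal: recall = 297/482 = 0.6162
  misalign: recall = 363/410 = 0.8854
Mean = (0.9247 + 0.4765 + 0.6162 + 0.8854) / 4 = 0.726

0.726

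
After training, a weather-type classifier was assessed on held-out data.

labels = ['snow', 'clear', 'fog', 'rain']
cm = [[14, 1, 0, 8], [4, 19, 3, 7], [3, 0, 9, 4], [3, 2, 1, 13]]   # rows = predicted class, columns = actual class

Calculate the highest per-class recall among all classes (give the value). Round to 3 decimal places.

Per-class recall (TP/(TP+FN)):
  snow: TP=14, FN=4+3+3=10 → 14/24 = 0.5833
  clear: TP=19, FN=1+0+2=3 → 19/22 = 0.8636
  fog: TP=9, FN=0+3+1=4 → 9/13 = 0.6923
  rain: TP=13, FN=8+7+4=19 → 13/32 = 0.4063
Highest is class 'clear' with recall = 0.864.

0.864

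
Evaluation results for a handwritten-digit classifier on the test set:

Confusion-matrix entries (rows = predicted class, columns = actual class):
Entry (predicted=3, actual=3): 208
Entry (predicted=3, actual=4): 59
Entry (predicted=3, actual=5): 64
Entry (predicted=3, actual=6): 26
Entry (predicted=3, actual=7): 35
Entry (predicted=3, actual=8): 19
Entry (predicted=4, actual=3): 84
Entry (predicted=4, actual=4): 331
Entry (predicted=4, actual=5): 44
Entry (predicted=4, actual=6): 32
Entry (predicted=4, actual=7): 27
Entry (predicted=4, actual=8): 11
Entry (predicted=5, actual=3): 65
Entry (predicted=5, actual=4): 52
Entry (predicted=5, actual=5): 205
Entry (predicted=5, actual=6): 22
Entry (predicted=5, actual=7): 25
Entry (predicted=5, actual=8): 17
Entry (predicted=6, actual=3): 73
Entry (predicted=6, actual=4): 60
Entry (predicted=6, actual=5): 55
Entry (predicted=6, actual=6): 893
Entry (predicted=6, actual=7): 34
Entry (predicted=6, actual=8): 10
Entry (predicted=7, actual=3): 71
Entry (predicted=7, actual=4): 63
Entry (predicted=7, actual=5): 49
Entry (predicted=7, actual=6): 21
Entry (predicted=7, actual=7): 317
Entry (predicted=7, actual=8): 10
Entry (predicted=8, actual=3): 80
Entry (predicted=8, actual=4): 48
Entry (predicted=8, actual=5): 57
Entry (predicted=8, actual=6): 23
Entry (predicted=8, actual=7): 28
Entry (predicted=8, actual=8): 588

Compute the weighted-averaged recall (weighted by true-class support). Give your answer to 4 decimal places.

Per-class recall (TP/(TP+FN)):
  3: TP=208, FN=84+65+73+71+80=373 → 208/581 = 0.35800
  4: TP=331, FN=59+52+60+63+48=282 → 331/613 = 0.53997
  5: TP=205, FN=64+44+55+49+57=269 → 205/474 = 0.43249
  6: TP=893, FN=26+32+22+21+23=124 → 893/1017 = 0.87807
  7: TP=317, FN=35+27+25+34+28=149 → 317/466 = 0.68026
  8: TP=588, FN=19+11+17+10+10=67 → 588/655 = 0.89771
Weighted-recall = Σ (supportᵢ/N)·recallᵢ with N=3806: (581/3806)·0.35800 + (613/3806)·0.53997 + (474/3806)·0.43249 + (1017/3806)·0.87807 + (466/3806)·0.68026 + (655/3806)·0.89771 = 0.6679

0.6679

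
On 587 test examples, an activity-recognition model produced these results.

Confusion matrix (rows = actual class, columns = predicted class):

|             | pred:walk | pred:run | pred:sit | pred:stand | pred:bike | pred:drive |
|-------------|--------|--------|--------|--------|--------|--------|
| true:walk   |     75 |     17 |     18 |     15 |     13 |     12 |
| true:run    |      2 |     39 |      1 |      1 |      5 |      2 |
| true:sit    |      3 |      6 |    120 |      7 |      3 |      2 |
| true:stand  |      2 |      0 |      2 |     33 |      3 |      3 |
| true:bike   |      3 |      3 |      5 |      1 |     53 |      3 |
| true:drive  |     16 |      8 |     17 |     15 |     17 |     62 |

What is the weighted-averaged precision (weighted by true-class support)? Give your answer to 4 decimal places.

0.6807

Per-class precision (TP/(TP+FP)):
  walk: TP=75, FP=2+3+2+3+16=26 → 75/101 = 0.74257
  run: TP=39, FP=17+6+0+3+8=34 → 39/73 = 0.53425
  sit: TP=120, FP=18+1+2+5+17=43 → 120/163 = 0.73620
  stand: TP=33, FP=15+1+7+1+15=39 → 33/72 = 0.45833
  bike: TP=53, FP=13+5+3+3+17=41 → 53/94 = 0.56383
  drive: TP=62, FP=12+2+2+3+3=22 → 62/84 = 0.73810
Weighted-precision = Σ (supportᵢ/N)·precisionᵢ with N=587: (150/587)·0.74257 + (50/587)·0.53425 + (141/587)·0.73620 + (43/587)·0.45833 + (68/587)·0.56383 + (135/587)·0.73810 = 0.6807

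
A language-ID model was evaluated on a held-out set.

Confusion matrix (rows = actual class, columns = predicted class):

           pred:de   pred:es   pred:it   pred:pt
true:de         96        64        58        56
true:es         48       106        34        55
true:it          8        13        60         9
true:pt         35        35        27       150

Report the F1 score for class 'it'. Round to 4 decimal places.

F1 score = 2·TP/(2·TP+FP+FN).
it: TP=60, FP=58+34+27=119, FN=8+13+9=30 → 120/269 = 0.44610

0.4461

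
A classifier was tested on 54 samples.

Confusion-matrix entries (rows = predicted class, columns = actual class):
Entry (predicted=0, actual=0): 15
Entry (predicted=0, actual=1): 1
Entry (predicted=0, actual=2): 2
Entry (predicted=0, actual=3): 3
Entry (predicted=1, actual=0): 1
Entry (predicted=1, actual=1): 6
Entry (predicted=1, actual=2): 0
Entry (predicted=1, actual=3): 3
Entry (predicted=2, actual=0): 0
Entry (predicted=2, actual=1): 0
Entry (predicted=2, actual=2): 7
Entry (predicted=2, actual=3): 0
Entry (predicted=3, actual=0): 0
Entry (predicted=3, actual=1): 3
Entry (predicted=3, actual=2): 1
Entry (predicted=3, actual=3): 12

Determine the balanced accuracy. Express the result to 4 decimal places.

0.7260

Balanced accuracy = mean of per-class recall.
  0: recall = 15/16 = 0.93750
  1: recall = 6/10 = 0.60000
  2: recall = 7/10 = 0.70000
  3: recall = 12/18 = 0.66667
Mean = (0.93750 + 0.60000 + 0.70000 + 0.66667) / 4 = 0.7260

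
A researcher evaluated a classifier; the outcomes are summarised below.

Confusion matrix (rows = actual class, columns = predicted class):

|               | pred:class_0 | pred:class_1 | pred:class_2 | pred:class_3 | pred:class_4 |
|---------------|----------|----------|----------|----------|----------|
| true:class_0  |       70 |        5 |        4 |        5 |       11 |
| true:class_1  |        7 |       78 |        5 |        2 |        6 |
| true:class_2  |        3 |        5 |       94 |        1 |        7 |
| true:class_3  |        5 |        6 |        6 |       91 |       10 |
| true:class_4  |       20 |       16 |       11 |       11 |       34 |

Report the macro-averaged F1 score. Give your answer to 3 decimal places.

0.698

Per-class F1 score (2·TP/(2·TP+FP+FN)):
  class_0: TP=70, FP=7+3+5+20=35, FN=5+4+5+11=25 → 140/200 = 0.7000
  class_1: TP=78, FP=5+5+6+16=32, FN=7+5+2+6=20 → 156/208 = 0.7500
  class_2: TP=94, FP=4+5+6+11=26, FN=3+5+1+7=16 → 188/230 = 0.8174
  class_3: TP=91, FP=5+2+1+11=19, FN=5+6+6+10=27 → 182/228 = 0.7982
  class_4: TP=34, FP=11+6+7+10=34, FN=20+16+11+11=58 → 68/160 = 0.4250
Macro-F1 score = mean = (0.7000 + 0.7500 + 0.8174 + 0.7982 + 0.4250) / 5 = 0.698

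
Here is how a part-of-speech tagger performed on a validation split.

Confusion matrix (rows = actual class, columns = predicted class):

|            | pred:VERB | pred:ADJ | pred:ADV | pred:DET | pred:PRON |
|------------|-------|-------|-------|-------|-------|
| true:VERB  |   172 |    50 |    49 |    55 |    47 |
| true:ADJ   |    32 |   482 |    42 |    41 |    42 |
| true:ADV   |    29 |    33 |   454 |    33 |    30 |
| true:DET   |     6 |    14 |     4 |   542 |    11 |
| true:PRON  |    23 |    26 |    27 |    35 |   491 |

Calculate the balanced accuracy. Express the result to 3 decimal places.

0.751

Balanced accuracy = mean of per-class recall.
  VERB: recall = 172/373 = 0.4611
  ADJ: recall = 482/639 = 0.7543
  ADV: recall = 454/579 = 0.7841
  DET: recall = 542/577 = 0.9393
  PRON: recall = 491/602 = 0.8156
Mean = (0.4611 + 0.7543 + 0.7841 + 0.9393 + 0.8156) / 5 = 0.751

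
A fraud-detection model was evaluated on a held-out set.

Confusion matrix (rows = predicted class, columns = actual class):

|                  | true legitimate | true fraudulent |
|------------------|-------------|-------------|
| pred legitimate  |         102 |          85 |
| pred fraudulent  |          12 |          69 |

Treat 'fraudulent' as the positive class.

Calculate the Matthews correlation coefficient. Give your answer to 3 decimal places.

0.369

MCC = (TP·TN − FP·FN) / √((TP+FP)(TP+FN)(TN+FP)(TN+FN))
Numerator = 69·102 − 12·85 = 6018
Denominator = √(81·154·114·187) = √265920732 = 16307.0761
MCC = 6018 / 16307.0761 = 0.369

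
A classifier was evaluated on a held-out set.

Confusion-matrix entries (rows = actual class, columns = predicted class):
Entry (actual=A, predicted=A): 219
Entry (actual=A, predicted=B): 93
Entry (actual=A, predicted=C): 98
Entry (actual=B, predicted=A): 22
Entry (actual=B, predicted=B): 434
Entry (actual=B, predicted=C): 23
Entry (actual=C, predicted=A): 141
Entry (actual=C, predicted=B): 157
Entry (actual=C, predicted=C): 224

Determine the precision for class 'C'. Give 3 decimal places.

One-vs-rest for 'C': TP = diagonal; FP = other classes predicted 'C'; FN = 'C' predicted as other.
precision = TP/(TP+FP).
C: TP=224, FP=98+23=121 → 224/345 = 0.6493

0.649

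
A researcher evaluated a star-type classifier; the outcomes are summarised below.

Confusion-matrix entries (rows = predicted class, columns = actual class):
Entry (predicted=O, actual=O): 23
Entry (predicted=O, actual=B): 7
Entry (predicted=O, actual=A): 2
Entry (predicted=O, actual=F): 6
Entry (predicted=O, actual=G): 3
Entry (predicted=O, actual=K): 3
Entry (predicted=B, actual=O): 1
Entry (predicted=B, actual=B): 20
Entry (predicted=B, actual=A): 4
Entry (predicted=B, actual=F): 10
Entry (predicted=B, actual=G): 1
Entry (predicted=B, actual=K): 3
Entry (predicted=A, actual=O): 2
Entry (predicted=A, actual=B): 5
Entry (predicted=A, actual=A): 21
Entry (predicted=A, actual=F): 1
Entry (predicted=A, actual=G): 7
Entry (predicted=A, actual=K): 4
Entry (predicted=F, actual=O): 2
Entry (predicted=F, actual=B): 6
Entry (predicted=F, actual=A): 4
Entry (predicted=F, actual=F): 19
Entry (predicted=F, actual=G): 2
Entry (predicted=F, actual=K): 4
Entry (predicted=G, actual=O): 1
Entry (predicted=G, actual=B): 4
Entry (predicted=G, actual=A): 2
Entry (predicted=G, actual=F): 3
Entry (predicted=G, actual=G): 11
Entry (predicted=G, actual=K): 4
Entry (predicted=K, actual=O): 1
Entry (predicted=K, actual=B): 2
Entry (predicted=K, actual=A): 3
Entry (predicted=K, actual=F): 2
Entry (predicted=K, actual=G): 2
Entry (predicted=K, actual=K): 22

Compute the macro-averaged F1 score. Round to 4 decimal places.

0.5310

Per-class F1 score (2·TP/(2·TP+FP+FN)):
  O: TP=23, FP=7+2+6+3+3=21, FN=1+2+2+1+1=7 → 46/74 = 0.62162
  B: TP=20, FP=1+4+10+1+3=19, FN=7+5+6+4+2=24 → 40/83 = 0.48193
  A: TP=21, FP=2+5+1+7+4=19, FN=2+4+4+2+3=15 → 42/76 = 0.55263
  F: TP=19, FP=2+6+4+2+4=18, FN=6+10+1+3+2=22 → 38/78 = 0.48718
  G: TP=11, FP=1+4+2+3+4=14, FN=3+1+7+2+2=15 → 22/51 = 0.43137
  K: TP=22, FP=1+2+3+2+2=10, FN=3+3+4+4+4=18 → 44/72 = 0.61111
Macro-F1 score = mean = (0.62162 + 0.48193 + 0.55263 + 0.48718 + 0.43137 + 0.61111) / 6 = 0.5310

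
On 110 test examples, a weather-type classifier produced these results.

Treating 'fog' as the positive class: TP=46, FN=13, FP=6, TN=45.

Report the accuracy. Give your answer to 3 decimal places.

0.827

Accuracy = (TP+TN)/N = (46+45)/110 = 0.827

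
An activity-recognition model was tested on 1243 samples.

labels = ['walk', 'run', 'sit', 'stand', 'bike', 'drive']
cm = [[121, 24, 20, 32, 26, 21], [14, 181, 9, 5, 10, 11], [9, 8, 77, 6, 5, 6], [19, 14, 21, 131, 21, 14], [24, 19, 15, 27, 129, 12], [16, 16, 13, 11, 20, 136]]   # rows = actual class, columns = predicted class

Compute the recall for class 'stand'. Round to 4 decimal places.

recall = TP/(TP+FN).
stand: TP=131, FN=19+14+21+21+14=89 → 131/220 = 0.59545

0.5955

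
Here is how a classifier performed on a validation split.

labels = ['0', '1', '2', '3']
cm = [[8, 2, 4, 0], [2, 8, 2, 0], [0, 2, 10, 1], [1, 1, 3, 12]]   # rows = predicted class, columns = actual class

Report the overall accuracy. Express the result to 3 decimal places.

0.679

Accuracy = trace / total = (8+8+10+12=38) / 56 = 38/56 = 0.679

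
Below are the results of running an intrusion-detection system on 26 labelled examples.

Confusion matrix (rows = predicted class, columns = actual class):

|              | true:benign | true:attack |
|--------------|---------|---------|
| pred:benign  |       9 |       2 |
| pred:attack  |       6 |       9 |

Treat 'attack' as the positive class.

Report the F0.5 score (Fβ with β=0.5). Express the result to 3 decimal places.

0.634

Fβ = (1+β²)·TP / ((1+β²)·TP + β²·FN + FP), with β²=1/4
= 1.25·9 / (1.25·9 + 0.25·2 + 6) = 0.634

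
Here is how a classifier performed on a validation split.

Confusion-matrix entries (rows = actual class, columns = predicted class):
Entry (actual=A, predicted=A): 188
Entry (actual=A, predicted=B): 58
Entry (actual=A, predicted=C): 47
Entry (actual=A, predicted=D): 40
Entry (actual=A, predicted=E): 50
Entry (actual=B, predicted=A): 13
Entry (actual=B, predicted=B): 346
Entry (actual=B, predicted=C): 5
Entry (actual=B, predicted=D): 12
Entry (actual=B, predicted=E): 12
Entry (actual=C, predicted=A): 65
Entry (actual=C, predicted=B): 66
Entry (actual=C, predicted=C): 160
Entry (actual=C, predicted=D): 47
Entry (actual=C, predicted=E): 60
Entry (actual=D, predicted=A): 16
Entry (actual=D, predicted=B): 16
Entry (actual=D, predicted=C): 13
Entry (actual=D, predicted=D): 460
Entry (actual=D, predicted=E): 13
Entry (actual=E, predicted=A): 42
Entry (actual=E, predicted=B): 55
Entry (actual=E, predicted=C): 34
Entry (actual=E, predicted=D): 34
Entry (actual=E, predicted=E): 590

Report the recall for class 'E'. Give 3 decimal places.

Take TP from the diagonal, FP from the rest of the 'E' prediction marginal, FN from the rest of the 'E' actual marginal.
recall = TP/(TP+FN).
E: TP=590, FN=42+55+34+34=165 → 590/755 = 0.7815

0.781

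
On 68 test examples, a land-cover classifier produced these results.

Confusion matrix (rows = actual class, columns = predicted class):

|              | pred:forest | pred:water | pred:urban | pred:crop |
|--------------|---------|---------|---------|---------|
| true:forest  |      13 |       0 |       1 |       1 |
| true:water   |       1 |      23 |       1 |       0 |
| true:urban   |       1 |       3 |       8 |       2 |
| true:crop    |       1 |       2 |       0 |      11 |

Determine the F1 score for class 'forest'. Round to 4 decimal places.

0.8387

Treat 'forest' as positive and all other classes as negative.
F1 score = 2·TP/(2·TP+FP+FN).
forest: TP=13, FP=1+1+1=3, FN=0+1+1=2 → 26/31 = 0.83871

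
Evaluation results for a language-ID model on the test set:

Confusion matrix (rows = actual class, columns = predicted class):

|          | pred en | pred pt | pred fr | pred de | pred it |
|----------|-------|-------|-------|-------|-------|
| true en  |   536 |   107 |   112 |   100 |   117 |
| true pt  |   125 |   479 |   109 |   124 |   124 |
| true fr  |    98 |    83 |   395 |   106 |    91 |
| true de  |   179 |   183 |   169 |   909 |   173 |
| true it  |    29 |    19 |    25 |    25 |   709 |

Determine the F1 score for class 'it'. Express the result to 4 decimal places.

0.7016

F1 score = 2·TP/(2·TP+FP+FN).
it: TP=709, FP=117+124+91+173=505, FN=29+19+25+25=98 → 1418/2021 = 0.70163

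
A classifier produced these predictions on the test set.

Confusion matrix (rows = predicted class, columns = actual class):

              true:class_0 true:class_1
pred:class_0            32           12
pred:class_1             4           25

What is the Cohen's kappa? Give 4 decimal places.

0.5629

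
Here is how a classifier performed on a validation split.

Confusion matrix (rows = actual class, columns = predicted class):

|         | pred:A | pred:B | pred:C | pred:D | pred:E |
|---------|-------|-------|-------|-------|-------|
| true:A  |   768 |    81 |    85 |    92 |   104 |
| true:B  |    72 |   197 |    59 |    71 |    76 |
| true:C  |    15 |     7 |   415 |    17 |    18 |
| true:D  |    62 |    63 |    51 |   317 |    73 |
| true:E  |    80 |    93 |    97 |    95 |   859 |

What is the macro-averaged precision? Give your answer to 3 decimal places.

Per-class precision (TP/(TP+FP)):
  A: TP=768, FP=72+15+62+80=229 → 768/997 = 0.7703
  B: TP=197, FP=81+7+63+93=244 → 197/441 = 0.4467
  C: TP=415, FP=85+59+51+97=292 → 415/707 = 0.5870
  D: TP=317, FP=92+71+17+95=275 → 317/592 = 0.5355
  E: TP=859, FP=104+76+18+73=271 → 859/1130 = 0.7602
Macro-precision = mean = (0.7703 + 0.4467 + 0.5870 + 0.5355 + 0.7602) / 5 = 0.620

0.620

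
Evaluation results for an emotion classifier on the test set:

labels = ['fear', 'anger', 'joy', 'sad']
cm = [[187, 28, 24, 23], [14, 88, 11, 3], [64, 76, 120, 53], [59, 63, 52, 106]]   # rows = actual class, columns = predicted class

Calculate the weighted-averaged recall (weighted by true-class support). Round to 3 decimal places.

0.516

Per-class recall (TP/(TP+FN)):
  fear: TP=187, FN=28+24+23=75 → 187/262 = 0.7137
  anger: TP=88, FN=14+11+3=28 → 88/116 = 0.7586
  joy: TP=120, FN=64+76+53=193 → 120/313 = 0.3834
  sad: TP=106, FN=59+63+52=174 → 106/280 = 0.3786
Weighted-recall = Σ (supportᵢ/N)·recallᵢ with N=971: (262/971)·0.7137 + (116/971)·0.7586 + (313/971)·0.3834 + (280/971)·0.3786 = 0.516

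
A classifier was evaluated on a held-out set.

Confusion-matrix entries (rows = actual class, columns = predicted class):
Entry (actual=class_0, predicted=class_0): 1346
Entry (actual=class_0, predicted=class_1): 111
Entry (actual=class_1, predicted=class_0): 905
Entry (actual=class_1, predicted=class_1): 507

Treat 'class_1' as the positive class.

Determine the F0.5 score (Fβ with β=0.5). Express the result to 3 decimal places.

0.653

Fβ = (1+β²)·TP / ((1+β²)·TP + β²·FN + FP), with β²=1/4
= 1.25·507 / (1.25·507 + 0.25·905 + 111) = 0.653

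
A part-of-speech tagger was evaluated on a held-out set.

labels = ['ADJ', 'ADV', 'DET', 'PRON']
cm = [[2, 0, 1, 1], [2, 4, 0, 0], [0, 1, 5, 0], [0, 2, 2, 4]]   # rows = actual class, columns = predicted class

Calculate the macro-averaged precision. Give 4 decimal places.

0.6241

Per-class precision (TP/(TP+FP)):
  ADJ: TP=2, FP=2+0+0=2 → 2/4 = 0.50000
  ADV: TP=4, FP=0+1+2=3 → 4/7 = 0.57143
  DET: TP=5, FP=1+0+2=3 → 5/8 = 0.62500
  PRON: TP=4, FP=1+0+0=1 → 4/5 = 0.80000
Macro-precision = mean = (0.50000 + 0.57143 + 0.62500 + 0.80000) / 4 = 0.6241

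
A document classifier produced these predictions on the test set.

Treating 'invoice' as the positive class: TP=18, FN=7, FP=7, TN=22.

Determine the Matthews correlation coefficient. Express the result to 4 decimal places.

0.4786

MCC = (TP·TN − FP·FN) / √((TP+FP)(TP+FN)(TN+FP)(TN+FN))
Numerator = 18·22 − 7·7 = 347
Denominator = √(25·25·29·29) = √525625 = 725.0000
MCC = 347 / 725.0000 = 0.4786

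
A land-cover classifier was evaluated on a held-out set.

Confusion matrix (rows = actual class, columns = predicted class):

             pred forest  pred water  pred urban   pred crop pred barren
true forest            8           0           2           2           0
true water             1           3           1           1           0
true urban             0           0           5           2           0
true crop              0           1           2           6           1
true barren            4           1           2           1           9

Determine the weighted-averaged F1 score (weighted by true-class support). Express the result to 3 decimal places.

0.604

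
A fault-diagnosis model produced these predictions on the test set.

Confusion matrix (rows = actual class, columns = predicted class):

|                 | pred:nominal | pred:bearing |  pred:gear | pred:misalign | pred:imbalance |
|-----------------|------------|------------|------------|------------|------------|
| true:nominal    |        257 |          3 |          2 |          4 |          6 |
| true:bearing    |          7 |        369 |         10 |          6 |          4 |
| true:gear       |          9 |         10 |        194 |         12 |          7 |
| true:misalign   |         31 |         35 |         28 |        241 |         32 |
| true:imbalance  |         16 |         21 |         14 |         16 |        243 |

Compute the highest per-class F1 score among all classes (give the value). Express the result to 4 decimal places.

Per-class F1 score (2·TP/(2·TP+FP+FN)):
  nominal: TP=257, FP=7+9+31+16=63, FN=3+2+4+6=15 → 514/592 = 0.86824
  bearing: TP=369, FP=3+10+35+21=69, FN=7+10+6+4=27 → 738/834 = 0.88489
  gear: TP=194, FP=2+10+28+14=54, FN=9+10+12+7=38 → 388/480 = 0.80833
  misalign: TP=241, FP=4+6+12+16=38, FN=31+35+28+32=126 → 482/646 = 0.74613
  imbalance: TP=243, FP=6+4+7+32=49, FN=16+21+14+16=67 → 486/602 = 0.80731
Highest is class 'bearing' with F1 score = 0.8849.

0.8849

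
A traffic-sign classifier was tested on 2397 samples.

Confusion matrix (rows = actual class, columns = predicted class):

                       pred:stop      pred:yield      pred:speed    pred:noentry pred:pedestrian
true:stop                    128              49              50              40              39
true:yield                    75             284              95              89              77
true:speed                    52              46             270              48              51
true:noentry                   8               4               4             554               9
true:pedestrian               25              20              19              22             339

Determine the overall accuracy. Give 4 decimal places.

Accuracy = trace / total = (128+284+270+554+339=1575) / 2397 = 1575/2397 = 0.6571

0.6571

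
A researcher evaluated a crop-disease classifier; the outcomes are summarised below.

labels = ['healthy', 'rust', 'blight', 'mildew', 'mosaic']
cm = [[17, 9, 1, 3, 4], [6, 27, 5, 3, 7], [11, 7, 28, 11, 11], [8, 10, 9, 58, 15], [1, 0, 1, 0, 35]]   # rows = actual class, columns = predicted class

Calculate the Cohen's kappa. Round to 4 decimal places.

Observed agreement pₒ = trace/N = 165/287 = 0.57491
Expected agreement pₑ = Σ (rowᵢ·colᵢ)/N² = (34·43 + 48·53 + 68·44 + 100·75 + 37·72)/287² = 0.20836
κ = (pₒ − pₑ)/(1 − pₑ) = (0.57491 − 0.20836)/(1 − 0.20836) = 0.4630

0.4630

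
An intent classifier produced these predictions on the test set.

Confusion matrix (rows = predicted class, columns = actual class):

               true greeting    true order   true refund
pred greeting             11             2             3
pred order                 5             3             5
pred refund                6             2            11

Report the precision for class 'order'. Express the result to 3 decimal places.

0.231

One-vs-rest for 'order': TP = diagonal; FP = other classes predicted 'order'; FN = 'order' predicted as other.
precision = TP/(TP+FP).
order: TP=3, FP=5+5=10 → 3/13 = 0.2308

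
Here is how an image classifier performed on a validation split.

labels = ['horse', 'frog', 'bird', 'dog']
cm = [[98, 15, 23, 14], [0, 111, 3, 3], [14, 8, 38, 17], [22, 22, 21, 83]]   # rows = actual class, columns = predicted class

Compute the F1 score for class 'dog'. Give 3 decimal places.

Treat 'dog' as positive and all other classes as negative.
F1 score = 2·TP/(2·TP+FP+FN).
dog: TP=83, FP=14+3+17=34, FN=22+22+21=65 → 166/265 = 0.6264

0.626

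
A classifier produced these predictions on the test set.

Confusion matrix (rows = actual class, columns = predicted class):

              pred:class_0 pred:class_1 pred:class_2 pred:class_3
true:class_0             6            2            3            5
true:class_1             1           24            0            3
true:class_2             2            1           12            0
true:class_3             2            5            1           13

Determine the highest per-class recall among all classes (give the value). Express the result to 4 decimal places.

Per-class recall (TP/(TP+FN)):
  class_0: TP=6, FN=2+3+5=10 → 6/16 = 0.37500
  class_1: TP=24, FN=1+0+3=4 → 24/28 = 0.85714
  class_2: TP=12, FN=2+1+0=3 → 12/15 = 0.80000
  class_3: TP=13, FN=2+5+1=8 → 13/21 = 0.61905
Highest is class 'class_1' with recall = 0.8571.

0.8571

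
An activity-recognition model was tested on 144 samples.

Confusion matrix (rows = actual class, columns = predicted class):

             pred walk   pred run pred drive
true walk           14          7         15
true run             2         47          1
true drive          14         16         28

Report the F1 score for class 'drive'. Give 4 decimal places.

Take TP from the diagonal, FP from the rest of the 'drive' prediction marginal, FN from the rest of the 'drive' actual marginal.
F1 score = 2·TP/(2·TP+FP+FN).
drive: TP=28, FP=15+1=16, FN=14+16=30 → 56/102 = 0.54902

0.5490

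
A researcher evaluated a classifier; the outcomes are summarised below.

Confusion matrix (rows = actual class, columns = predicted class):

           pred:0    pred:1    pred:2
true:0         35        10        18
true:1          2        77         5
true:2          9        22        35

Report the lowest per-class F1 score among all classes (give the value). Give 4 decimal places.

0.5645

Per-class F1 score (2·TP/(2·TP+FP+FN)):
  0: TP=35, FP=2+9=11, FN=10+18=28 → 70/109 = 0.64220
  1: TP=77, FP=10+22=32, FN=2+5=7 → 154/193 = 0.79793
  2: TP=35, FP=18+5=23, FN=9+22=31 → 70/124 = 0.56452
Lowest is class '2' with F1 score = 0.5645.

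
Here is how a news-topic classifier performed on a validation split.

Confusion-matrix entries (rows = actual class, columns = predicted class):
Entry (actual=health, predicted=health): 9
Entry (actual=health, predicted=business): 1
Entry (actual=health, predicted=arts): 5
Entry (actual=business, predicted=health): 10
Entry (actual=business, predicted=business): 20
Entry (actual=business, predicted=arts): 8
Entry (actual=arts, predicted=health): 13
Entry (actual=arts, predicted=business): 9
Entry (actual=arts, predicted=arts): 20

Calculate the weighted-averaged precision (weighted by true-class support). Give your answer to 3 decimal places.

0.579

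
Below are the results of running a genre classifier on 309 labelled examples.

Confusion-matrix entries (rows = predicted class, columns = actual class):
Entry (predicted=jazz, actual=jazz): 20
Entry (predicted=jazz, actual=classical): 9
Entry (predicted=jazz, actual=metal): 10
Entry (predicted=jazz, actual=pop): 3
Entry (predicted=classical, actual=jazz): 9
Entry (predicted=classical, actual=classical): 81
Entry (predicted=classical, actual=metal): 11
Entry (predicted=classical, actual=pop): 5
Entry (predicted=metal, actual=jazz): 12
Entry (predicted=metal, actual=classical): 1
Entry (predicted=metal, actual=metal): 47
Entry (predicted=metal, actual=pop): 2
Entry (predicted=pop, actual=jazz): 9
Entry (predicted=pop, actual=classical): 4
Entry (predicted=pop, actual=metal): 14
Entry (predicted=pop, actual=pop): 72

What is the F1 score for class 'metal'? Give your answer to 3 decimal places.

0.653

F1 score = 2·TP/(2·TP+FP+FN).
metal: TP=47, FP=12+1+2=15, FN=10+11+14=35 → 94/144 = 0.6528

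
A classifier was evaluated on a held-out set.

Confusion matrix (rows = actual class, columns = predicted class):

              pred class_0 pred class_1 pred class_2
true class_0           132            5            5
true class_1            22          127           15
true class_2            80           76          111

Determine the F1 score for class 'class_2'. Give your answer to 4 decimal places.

0.5578

One-vs-rest for 'class_2': TP = diagonal; FP = other classes predicted 'class_2'; FN = 'class_2' predicted as other.
F1 score = 2·TP/(2·TP+FP+FN).
class_2: TP=111, FP=5+15=20, FN=80+76=156 → 222/398 = 0.55779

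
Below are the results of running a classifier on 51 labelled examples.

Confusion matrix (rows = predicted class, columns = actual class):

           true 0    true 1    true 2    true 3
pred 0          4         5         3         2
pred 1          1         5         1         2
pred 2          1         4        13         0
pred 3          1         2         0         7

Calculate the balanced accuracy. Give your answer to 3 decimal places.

0.571

Balanced accuracy = mean of per-class recall.
  0: recall = 4/7 = 0.5714
  1: recall = 5/16 = 0.3125
  2: recall = 13/17 = 0.7647
  3: recall = 7/11 = 0.6364
Mean = (0.5714 + 0.3125 + 0.7647 + 0.6364) / 4 = 0.571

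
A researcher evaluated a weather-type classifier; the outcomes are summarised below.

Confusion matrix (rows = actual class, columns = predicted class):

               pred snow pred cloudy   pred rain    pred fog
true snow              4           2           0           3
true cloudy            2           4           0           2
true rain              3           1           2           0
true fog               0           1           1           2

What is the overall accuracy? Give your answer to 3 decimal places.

0.444

Accuracy = trace / total = (4+4+2+2=12) / 27 = 12/27 = 0.444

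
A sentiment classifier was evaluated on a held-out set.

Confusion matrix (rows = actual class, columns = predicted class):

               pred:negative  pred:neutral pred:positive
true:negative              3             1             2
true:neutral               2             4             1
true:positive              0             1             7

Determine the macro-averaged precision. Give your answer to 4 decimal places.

0.6556

Per-class precision (TP/(TP+FP)):
  negative: TP=3, FP=2+0=2 → 3/5 = 0.60000
  neutral: TP=4, FP=1+1=2 → 4/6 = 0.66667
  positive: TP=7, FP=2+1=3 → 7/10 = 0.70000
Macro-precision = mean = (0.60000 + 0.66667 + 0.70000) / 3 = 0.6556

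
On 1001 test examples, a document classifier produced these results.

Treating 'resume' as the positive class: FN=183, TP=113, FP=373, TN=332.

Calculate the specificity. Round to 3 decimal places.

0.471

Specificity = TN/(TN+FP) = 332/(332+373) = 0.471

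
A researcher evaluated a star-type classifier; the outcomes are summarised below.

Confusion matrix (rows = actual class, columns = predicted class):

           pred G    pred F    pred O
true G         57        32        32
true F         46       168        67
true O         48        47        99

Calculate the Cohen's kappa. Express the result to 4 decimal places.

Observed agreement pₒ = trace/N = 324/596 = 0.54362
Expected agreement pₑ = Σ (rowᵢ·colᵢ)/N² = (121·151 + 281·247 + 194·198)/596² = 0.35497
κ = (pₒ − pₑ)/(1 − pₑ) = (0.54362 − 0.35497)/(1 − 0.35497) = 0.2925

0.2925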